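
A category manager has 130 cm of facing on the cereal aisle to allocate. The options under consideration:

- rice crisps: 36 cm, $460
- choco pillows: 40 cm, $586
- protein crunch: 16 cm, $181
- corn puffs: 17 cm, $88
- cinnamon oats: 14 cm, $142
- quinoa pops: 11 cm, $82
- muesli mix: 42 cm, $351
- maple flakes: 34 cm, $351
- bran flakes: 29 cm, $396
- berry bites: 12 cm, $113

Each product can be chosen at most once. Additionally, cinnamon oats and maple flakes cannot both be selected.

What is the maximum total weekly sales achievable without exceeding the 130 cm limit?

1666

By weekly sales per cm: choco pillows 14.65, bran flakes 13.66, rice crisps 12.78, protein crunch 11.31 lead.
Taking the top-ratio products first gives rice crisps + choco pillows + protein crunch + bran flakes for 1623 (121 cm).
The 16 cm tied up in protein crunch is better spent on cinnamon oats + quinoa pops — total rises to 1666 (130 cm).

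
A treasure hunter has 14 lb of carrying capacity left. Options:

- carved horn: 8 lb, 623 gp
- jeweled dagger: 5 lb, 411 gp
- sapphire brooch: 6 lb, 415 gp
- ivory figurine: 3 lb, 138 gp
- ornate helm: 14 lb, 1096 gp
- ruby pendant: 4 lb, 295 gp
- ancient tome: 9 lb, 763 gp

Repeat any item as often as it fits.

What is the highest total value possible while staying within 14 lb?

1174

Taking jeweled dagger + ancient tome: 14 lb used, 1174 in value.
That's the maximum — no swap from here does better than 1174.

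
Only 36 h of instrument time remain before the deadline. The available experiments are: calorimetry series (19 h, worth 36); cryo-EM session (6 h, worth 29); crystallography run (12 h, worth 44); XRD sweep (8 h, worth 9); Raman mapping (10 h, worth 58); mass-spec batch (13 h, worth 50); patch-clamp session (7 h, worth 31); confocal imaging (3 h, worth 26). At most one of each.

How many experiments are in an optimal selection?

The maximum expected citations within 36 h is 168.
One optimal bundle: cryo-EM session + Raman mapping + mass-spec batch + patch-clamp session (36 h).
Every optimal selection uses 4 experiments.

4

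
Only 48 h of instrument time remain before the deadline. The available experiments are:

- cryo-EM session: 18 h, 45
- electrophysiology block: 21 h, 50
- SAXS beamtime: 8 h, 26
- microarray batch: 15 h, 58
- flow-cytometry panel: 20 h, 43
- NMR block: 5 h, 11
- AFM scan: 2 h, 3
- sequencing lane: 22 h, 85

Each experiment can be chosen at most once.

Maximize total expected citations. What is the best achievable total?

172

By expected citations per h: microarray batch 3.87, sequencing lane 3.86, SAXS beamtime 3.25 lead.
Taking SAXS beamtime + microarray batch + AFM scan + sequencing lane: 47 h used, 172 in expected citations.
Runner-up SAXS beamtime + microarray batch + sequencing lane tops out at 169.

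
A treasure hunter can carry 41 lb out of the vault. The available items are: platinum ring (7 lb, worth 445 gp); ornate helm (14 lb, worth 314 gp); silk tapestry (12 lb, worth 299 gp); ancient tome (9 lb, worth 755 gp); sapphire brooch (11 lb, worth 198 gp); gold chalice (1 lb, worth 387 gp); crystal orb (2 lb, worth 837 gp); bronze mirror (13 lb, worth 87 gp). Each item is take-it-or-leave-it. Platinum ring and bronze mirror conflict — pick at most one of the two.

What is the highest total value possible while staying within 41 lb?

2738

Filling by ratio: platinum ring + silk tapestry + ancient tome + gold chalice + crystal orb for 2723, with 10 lb left unused.
Replace silk tapestry with ornate helm: the trade gains 15 net, giving 2738 at 33 lb.
The spare 8 lb is too small for any remaining item, and no feasible exchange beats 2738.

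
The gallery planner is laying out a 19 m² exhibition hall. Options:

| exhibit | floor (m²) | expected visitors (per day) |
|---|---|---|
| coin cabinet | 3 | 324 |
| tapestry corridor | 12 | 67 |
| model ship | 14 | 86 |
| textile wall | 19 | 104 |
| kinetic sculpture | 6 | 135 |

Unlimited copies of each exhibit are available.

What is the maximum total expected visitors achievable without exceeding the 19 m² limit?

Best packing: 6×coin cabinet — 18 m², 1944 total.

1944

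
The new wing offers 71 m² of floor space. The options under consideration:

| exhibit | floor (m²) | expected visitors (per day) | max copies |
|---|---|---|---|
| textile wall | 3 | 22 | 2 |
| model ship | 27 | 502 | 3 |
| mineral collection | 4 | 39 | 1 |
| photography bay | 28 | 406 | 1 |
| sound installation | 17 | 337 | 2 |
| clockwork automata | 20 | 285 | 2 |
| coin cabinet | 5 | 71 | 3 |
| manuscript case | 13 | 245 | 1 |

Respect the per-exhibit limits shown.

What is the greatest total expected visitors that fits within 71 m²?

Taking the top-ratio exhibits first gives mineral collection + 2×sound installation + clockwork automata + manuscript case for 1243 (71 m²).
A better packing is 2×model ship + sound installation: 71 m², total 1341.

1341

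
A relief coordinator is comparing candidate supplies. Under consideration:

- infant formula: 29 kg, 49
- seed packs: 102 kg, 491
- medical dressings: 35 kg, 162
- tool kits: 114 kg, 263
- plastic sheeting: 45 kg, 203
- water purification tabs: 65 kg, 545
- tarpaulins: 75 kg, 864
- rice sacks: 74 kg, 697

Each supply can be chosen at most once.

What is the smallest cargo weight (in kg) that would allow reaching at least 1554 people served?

149

Look for the lowest-cargo combination reaching 1554.
tarpaulins + rice sacks: 1561 people served at 149 kg.
No combination under 149 kg hits 1554.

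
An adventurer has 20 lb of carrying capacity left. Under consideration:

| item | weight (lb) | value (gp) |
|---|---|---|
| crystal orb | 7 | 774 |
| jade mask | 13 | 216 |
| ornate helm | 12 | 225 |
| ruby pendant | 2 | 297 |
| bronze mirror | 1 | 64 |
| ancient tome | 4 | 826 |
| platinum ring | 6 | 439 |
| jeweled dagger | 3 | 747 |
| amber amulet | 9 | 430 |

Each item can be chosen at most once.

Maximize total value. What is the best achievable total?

2786

Greedy by ratio would take crystal orb + ruby pendant + bronze mirror + ancient tome + jeweled dagger: 17 lb used, total 2708.
Dropping ruby pendant and bronze mirror frees 3 lb; slotting in platinum ring (6 lb) lifts the total to 2786 at 20 lb.
Nothing else within 20 lb beats 2786.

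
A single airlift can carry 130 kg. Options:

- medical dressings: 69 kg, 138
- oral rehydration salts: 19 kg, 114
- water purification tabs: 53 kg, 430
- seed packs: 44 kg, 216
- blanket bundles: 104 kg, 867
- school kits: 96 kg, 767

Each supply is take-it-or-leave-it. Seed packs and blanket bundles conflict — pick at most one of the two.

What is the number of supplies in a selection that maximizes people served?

The maximum people served within 130 kg is 981.
oral rehydration salts + blanket bundles hits 981 at 123 kg.
All optima have 2 supplies.

2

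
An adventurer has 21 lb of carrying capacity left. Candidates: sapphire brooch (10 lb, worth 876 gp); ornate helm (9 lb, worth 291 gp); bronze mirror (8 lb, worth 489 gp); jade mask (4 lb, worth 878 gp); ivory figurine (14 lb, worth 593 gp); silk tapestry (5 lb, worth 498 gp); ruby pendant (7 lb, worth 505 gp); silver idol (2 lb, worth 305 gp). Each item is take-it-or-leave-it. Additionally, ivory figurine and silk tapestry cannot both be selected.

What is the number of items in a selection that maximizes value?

4

The maximum value within 21 lb is 2557.
For example sapphire brooch + jade mask + silk tapestry + silver idol achieves it, using 21 lb.
All optima have 4 items.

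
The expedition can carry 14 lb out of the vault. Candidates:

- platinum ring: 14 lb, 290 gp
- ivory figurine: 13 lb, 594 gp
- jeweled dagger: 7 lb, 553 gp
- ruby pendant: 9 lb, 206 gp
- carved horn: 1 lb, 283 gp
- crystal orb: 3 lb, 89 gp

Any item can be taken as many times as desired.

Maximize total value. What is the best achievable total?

By value per lb: carved horn 283.00, jeweled dagger 79.00, ivory figurine 45.69, crystal orb 29.67 lead.
Taking 14×carved horn: 14 lb used, 3962 in value.
Every other selection either busts 14 lb or fails to beat 3962.

3962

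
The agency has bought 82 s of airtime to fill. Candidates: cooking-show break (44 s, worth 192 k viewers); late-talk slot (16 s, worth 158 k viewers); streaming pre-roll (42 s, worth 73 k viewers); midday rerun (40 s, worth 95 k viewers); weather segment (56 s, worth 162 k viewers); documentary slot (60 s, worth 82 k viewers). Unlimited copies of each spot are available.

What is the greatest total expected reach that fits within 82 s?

The ratio ordering already packs tightly: 5×late-talk slot, 80 s, 790.
Every other selection either busts 82 s or fails to beat 790.

790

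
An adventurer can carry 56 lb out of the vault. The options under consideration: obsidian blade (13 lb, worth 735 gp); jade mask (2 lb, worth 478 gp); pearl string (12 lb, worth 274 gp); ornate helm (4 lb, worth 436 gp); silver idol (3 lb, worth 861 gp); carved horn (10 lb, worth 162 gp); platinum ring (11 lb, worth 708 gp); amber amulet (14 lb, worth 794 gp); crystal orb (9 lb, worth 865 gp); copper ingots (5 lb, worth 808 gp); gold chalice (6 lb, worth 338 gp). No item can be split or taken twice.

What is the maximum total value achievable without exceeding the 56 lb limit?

5315

Density check — silver idol 287.00, jade mask 239.00, copper ingots 161.60 are the best per lb.
Greedy by ratio would take jade mask + ornate helm + silver idol + platinum ring + amber amulet + crystal orb + copper ingots + gold chalice: 54 lb used, total 5288.
Dropping platinum ring frees 11 lb; slotting in obsidian blade (13 lb) lifts the total to 5315 at 56 lb.
Runner-up jade mask + ornate helm + silver idol + platinum ring + amber amulet + crystal orb + copper ingots + gold chalice tops out at 5288.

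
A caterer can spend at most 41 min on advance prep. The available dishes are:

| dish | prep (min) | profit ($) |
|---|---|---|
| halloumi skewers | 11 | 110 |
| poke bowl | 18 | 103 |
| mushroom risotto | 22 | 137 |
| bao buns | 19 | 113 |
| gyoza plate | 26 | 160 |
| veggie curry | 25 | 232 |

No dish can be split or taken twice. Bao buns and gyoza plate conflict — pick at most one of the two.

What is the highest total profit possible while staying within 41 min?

Density check — halloumi skewers 10.00, veggie curry 9.28, mushroom risotto 6.23, gyoza plate 6.15 are the best per min.
Halloumi skewers + veggie curry uses 36 of the 41 min and totals 342.
Next best is halloumi skewers + gyoza plate at 270 (37 min) — short by 72.

342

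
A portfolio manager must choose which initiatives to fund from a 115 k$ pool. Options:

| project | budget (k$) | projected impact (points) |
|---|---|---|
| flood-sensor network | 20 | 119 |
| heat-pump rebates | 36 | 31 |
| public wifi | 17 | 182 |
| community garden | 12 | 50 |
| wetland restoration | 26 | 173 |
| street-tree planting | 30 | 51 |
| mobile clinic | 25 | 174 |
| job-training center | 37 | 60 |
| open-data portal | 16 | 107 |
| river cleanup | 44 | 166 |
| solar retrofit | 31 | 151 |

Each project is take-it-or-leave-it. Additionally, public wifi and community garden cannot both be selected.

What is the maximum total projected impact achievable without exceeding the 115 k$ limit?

787

Ranking by ratio (projected impact/k$): public wifi 10.71, mobile clinic 6.96, open-data portal 6.69, wetland restoration 6.65.
Taking the top-ratio projects first gives flood-sensor network + public wifi + wetland restoration + mobile clinic + open-data portal for 755 (104 k$).
Dropping flood-sensor network frees 20 k$; slotting in solar retrofit (31 k$) lifts the total to 787 at 115 k$.
No other feasible combination exceeds 787.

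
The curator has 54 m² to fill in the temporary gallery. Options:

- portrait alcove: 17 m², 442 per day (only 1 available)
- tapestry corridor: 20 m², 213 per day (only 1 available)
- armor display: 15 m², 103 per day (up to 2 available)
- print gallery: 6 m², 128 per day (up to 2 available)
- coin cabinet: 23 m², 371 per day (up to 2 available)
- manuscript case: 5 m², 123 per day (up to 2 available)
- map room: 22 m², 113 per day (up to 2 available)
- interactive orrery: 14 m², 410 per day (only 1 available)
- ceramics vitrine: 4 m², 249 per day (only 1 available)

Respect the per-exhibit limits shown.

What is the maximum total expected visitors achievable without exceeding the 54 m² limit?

1480

Density check — ceramics vitrine 62.25, interactive orrery 29.29, portrait alcove 26.00, manuscript case 24.60 are the best per m².
The ratio heuristic lands on portrait alcove + print gallery + 2×manuscript case + interactive orrery + ceramics vitrine (1475) but leaves 3 m² idle.
Replace manuscript case with print gallery: the trade gains 5 net, giving 1480 at 52 m².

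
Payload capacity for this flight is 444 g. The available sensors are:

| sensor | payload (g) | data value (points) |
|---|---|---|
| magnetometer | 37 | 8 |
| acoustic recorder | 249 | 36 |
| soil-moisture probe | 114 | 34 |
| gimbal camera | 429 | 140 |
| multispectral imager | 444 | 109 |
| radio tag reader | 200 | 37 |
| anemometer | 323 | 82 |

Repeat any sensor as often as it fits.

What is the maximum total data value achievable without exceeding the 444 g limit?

Density check — gimbal camera 0.33, soil-moisture probe 0.30, anemometer 0.25 are the best per g.
Taking gimbal camera: 429 g used, 140 in data value.

140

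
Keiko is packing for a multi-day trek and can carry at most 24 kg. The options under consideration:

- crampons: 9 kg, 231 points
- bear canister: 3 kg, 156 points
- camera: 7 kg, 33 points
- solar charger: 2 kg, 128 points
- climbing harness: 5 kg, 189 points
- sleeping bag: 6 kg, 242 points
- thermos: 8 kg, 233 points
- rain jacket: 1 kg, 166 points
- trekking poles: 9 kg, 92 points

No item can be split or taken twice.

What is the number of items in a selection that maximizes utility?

5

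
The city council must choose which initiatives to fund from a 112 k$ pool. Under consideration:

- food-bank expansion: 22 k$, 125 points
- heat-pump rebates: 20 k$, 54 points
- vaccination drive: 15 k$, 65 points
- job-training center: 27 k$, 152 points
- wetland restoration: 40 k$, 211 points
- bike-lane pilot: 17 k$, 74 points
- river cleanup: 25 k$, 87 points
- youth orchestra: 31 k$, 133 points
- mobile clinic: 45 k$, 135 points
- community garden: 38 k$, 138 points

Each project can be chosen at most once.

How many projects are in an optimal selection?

4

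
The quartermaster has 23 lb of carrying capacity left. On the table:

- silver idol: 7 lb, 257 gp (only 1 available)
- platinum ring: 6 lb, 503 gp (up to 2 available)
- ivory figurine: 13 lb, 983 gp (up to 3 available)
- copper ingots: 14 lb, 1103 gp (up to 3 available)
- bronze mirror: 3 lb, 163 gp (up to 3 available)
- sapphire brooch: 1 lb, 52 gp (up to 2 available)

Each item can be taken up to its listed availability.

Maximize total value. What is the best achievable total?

1769

Ranking by ratio (value/lb): platinum ring 83.83, copper ingots 78.79, ivory figurine 75.62.
Taking the top-ratio items first gives 2×platinum ring + 3×bronze mirror + 2×sapphire brooch for 1599 (23 lb).
Dropping platinum ring and 2×bronze mirror and 2×sapphire brooch frees 14 lb; slotting in copper ingots (14 lb) lifts the total to 1769 at 23 lb.
Every other selection either busts 23 lb or exceeds an availability limit or fails to beat 1769.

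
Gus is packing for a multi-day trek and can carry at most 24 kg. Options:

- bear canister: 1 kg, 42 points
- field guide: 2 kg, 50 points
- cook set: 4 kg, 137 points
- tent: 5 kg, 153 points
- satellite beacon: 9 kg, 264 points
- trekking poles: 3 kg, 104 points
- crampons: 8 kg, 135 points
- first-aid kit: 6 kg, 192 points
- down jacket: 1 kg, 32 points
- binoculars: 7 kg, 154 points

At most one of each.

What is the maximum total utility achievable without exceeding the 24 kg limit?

771

Ranking by ratio (utility/kg): bear canister 42.00, trekking poles 34.67, cook set 34.25, first-aid kit 32.00.
A density-first pass picks bear canister + field guide + cook set + tent + trekking poles + first-aid kit + down jacket — 710 at 22 kg.
The 7 kg tied up in field guide and tent is better spent on satellite beacon — total rises to 771 (24 kg).
The closest alternative, bear canister + tent + satellite beacon + trekking poles + first-aid kit, reaches only 755.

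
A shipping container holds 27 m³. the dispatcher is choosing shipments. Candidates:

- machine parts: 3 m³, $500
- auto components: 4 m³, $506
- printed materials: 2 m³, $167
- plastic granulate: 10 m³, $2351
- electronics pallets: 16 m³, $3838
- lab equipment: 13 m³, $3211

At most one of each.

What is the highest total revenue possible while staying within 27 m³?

6189

Filling by ratio: machine parts + plastic granulate + lab equipment for 6062, with 1 m³ left unused.
Replace machine parts and lab equipment with electronics pallets: the trade gains 127 net, giving 6189 at 26 m³.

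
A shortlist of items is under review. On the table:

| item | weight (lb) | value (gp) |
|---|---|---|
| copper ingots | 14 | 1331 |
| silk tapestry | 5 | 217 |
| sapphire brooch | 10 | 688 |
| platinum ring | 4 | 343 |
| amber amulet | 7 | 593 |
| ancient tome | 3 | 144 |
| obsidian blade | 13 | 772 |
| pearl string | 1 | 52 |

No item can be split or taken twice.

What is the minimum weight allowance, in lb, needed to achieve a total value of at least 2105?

25

Need the lightest bundle worth ≥ 2105.
copper ingots + platinum ring + amber amulet reaches 2267 using 25 lb.
Below 25 lb the best achievable stays under 2105.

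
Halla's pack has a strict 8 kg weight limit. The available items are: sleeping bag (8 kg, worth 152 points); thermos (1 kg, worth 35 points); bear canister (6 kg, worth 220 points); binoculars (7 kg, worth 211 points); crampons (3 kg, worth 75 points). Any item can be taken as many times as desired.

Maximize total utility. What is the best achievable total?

290

Taking 2×thermos + bear canister: 8 kg used, 290 in utility.
That's the maximum — no swap from here does better than 290.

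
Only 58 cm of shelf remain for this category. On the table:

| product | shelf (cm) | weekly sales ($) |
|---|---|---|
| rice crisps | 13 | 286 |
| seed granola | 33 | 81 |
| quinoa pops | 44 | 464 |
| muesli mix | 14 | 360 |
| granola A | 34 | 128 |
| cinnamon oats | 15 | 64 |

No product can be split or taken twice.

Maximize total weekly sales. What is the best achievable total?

824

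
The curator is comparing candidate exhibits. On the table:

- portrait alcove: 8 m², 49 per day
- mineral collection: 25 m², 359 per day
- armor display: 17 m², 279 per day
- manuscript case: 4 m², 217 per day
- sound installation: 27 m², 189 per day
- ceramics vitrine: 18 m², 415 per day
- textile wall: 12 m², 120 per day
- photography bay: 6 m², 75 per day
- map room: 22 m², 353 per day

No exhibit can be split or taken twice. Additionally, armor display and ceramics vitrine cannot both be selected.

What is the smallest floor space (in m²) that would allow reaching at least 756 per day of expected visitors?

36

Need the lightest bundle worth ≥ 756.
portrait alcove + manuscript case + ceramics vitrine + photography bay: 756 expected visitors at 36 m².
Any bundle with less than 36 m² falls short of 756.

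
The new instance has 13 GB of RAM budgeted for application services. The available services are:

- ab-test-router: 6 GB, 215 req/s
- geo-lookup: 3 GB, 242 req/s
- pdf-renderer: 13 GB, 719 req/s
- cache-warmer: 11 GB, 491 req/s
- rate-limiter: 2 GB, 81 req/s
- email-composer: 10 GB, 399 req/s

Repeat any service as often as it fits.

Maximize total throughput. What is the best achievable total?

Taking 4×geo-lookup: 12 GB used, 968 in throughput.
Every other selection either busts 13 GB or fails to beat 968.

968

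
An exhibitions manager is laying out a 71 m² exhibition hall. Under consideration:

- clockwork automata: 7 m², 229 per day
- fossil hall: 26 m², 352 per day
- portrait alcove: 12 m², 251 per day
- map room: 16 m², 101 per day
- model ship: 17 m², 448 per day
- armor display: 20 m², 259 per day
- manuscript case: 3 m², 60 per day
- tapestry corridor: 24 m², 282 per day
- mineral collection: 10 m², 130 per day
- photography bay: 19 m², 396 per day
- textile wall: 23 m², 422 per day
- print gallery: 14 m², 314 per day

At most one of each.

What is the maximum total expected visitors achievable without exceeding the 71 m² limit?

1638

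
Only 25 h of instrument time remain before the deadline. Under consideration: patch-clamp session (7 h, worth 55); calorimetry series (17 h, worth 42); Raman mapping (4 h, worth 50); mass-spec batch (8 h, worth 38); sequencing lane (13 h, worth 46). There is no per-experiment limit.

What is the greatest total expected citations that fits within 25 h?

By expected citations per h: Raman mapping 12.50, patch-clamp session 7.86, mass-spec batch 4.75 lead.
Best packing: 6×Raman mapping — 24 h, 300 total.
No other feasible combination exceeds 300.

300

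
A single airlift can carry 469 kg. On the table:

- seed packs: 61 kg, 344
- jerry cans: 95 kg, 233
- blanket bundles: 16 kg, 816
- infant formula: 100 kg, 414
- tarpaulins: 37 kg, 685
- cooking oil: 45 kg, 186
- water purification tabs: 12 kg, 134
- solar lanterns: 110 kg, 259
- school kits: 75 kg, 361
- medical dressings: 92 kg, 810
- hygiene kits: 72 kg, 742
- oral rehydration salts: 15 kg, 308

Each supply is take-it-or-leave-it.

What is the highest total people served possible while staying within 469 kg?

4480

Taking the top-ratio supplies first gives seed packs + blanket bundles + tarpaulins + cooking oil + water purification tabs + school kits + medical dressings + hygiene kits + oral rehydration salts for 4386 (425 kg).
The 57 kg tied up in cooking oil and water purification tabs is better spent on infant formula — total rises to 4480 (468 kg).
An exhaustive check of the 4096 subsets confirms 4480.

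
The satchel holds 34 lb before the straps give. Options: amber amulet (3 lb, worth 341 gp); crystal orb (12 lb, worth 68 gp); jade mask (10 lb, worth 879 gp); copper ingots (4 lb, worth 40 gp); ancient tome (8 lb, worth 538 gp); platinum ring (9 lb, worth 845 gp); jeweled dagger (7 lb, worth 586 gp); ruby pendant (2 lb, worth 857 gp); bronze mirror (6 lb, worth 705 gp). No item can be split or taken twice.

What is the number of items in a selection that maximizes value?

Optimal total is 3872.
For example jade mask + platinum ring + jeweled dagger + ruby pendant + bronze mirror achieves it, using 34 lb.
Any selection reaching 3872 contains exactly 5 items.

5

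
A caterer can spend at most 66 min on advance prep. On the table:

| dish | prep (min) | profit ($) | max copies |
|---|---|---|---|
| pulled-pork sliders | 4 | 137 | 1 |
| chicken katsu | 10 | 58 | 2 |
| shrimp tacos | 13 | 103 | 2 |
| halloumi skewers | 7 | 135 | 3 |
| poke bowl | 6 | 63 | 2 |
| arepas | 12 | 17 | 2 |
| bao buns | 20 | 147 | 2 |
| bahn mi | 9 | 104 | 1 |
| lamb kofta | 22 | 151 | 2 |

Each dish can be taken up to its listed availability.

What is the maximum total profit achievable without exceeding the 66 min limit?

919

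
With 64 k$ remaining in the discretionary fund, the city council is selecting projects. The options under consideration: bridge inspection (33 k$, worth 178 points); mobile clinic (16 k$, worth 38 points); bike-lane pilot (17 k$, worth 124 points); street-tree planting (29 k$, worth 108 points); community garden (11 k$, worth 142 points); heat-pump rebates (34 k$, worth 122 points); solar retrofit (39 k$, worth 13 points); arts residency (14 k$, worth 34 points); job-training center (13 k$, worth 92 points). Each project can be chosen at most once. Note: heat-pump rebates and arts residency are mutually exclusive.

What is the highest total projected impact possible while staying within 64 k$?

Density check — community garden 12.91, bike-lane pilot 7.29, job-training center 7.08, bridge inspection 5.39 are the best per k$.
Taking the top-ratio projects first gives bike-lane pilot + community garden + arts residency + job-training center for 392 (55 k$).
Dropping arts residency and job-training center frees 27 k$; slotting in bridge inspection (33 k$) lifts the total to 444 at 61 k$.

444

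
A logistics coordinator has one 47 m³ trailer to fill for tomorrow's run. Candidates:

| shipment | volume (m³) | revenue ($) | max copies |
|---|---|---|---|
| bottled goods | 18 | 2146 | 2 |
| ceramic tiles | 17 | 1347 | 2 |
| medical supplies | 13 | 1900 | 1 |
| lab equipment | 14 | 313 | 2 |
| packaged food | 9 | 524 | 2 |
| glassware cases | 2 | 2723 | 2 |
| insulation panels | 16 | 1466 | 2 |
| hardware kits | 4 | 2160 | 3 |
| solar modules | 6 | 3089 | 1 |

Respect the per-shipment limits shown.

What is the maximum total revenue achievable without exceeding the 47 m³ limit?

17439

Ranking by ratio (revenue/m³): glassware cases 1361.50, hardware kits 540.00, solar modules 514.83, medical supplies 146.15.
The ratio ordering already packs tightly: medical supplies + packaged food + 2×glassware cases + 3×hardware kits + solar modules, 44 m³, 17439.
The spare 3 m³ is too small for any remaining shipment, and no exchange beats 17439.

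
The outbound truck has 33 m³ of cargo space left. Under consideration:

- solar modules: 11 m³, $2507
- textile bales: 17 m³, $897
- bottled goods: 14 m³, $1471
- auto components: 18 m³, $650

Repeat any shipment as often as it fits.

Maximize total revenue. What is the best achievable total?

7521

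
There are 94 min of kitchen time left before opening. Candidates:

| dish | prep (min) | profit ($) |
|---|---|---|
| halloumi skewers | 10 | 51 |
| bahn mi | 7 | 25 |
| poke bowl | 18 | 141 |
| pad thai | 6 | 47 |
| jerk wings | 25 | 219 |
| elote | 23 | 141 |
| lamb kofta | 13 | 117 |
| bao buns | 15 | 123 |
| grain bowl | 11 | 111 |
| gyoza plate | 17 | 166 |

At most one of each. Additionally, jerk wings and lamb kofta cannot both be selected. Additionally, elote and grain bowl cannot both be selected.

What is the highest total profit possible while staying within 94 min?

807

Best packing: poke bowl + pad thai + jerk wings + bao buns + grain bowl + gyoza plate — 92 min, 807 total.
No other feasible combination exceeds 807.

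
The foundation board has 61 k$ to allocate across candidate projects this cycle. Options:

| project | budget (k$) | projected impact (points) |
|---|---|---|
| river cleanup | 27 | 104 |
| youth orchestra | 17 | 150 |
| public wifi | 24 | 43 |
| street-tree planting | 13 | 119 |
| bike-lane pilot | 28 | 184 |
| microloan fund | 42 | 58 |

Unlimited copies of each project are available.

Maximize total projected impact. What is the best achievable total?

The ratio heuristic lands on 4×street-tree planting (476) but leaves 9 k$ idle.
Dropping 2×street-tree planting frees 26 k$; slotting in 2×youth orchestra (34 k$) lifts the total to 538 at 60 k$.
Nothing else within 61 k$ beats 538.

538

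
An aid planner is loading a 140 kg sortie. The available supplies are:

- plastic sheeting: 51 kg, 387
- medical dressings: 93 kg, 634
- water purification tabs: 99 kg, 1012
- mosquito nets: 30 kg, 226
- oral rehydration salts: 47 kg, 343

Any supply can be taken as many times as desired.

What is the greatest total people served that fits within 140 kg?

1238

Best packing: water purification tabs + mosquito nets — 129 kg, 1238 total.
The spare 11 kg is too small for any remaining supply, and no exchange beats 1238.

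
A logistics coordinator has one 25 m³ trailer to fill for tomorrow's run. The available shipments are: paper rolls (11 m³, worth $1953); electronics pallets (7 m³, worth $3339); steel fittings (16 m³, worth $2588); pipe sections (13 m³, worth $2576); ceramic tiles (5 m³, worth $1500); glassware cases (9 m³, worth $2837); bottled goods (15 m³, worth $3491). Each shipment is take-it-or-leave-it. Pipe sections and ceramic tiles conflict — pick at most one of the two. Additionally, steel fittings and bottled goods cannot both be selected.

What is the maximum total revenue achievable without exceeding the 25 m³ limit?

Taking electronics pallets + ceramic tiles + glassware cases: 21 m³ used, 7676 in revenue.
An exhaustive check of the 128 subsets confirms 7676.

7676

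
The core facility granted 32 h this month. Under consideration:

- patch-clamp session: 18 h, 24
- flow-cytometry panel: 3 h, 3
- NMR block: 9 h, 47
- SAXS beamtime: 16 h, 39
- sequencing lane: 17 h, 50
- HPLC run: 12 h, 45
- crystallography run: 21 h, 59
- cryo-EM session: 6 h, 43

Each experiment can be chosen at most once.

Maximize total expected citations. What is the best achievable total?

Filling by ratio: flow-cytometry panel + NMR block + HPLC run + cryo-EM session for 138, with 2 h left unused.
The 15 h tied up in flow-cytometry panel and HPLC run is better spent on sequencing lane — total rises to 140 (32 h).

140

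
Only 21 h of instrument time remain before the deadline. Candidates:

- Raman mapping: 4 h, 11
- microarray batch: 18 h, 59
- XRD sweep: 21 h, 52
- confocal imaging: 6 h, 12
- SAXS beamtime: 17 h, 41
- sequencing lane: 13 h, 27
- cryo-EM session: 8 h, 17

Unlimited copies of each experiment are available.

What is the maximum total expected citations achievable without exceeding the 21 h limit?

59

By expected citations per h: microarray batch 3.28, Raman mapping 2.75, XRD sweep 2.48, SAXS beamtime 2.41 lead.
Taking microarray batch: 18 h used, 59 in expected citations.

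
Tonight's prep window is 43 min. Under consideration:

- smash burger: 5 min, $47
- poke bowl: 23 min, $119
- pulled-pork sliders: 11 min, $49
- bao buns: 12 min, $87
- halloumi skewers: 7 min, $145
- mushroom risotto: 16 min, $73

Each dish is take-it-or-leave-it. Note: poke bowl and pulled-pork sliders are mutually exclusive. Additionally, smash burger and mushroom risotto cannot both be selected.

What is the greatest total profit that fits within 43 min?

Best packing: poke bowl + bao buns + halloumi skewers — 42 min, 351 total.

351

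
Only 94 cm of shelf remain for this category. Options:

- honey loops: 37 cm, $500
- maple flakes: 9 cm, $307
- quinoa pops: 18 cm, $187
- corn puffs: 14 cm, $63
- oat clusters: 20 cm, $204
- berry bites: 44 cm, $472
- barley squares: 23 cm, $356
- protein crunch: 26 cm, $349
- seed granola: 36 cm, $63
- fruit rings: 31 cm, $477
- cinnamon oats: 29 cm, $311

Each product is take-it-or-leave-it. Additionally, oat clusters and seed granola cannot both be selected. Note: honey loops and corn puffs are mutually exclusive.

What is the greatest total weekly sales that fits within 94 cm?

The ratio ordering already packs tightly: maple flakes + barley squares + protein crunch + fruit rings, 89 cm, 1489.

1489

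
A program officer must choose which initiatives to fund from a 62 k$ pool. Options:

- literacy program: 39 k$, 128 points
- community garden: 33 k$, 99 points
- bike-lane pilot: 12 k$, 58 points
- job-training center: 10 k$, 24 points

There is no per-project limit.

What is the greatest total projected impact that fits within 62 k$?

5×bike-lane pilot uses 60 of the 62 k$ and totals 290.
Every other selection either busts 62 k$ or fails to beat 290.

290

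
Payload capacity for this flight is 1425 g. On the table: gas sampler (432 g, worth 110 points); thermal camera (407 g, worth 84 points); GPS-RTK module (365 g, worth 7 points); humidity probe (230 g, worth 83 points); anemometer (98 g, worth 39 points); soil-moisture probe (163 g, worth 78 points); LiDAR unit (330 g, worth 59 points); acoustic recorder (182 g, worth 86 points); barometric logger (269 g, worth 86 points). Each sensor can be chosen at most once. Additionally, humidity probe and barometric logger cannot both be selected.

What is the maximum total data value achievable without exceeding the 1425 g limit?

Taking gas sampler + thermal camera + humidity probe + soil-moisture probe + acoustic recorder: 1414 g used, 441 in data value.
Nothing else feasible within 1425 g beats 441.

441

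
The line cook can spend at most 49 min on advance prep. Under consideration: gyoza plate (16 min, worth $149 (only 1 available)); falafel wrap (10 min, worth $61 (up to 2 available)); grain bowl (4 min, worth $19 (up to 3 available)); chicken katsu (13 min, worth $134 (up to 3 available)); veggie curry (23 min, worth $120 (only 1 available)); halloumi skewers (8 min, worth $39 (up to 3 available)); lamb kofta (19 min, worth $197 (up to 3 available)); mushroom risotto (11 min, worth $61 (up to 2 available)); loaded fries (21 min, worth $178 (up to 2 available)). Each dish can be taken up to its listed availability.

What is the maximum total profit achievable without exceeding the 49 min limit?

484

By profit per min: lamb kofta 10.37, chicken katsu 10.31, gyoza plate 9.31, loaded fries 8.48 lead.
Greedy by ratio would take falafel wrap + 2×lamb kofta: 48 min used, total 455.
The 29 min tied up in falafel wrap and lamb kofta is better spent on grain bowl + 2×chicken katsu — total rises to 484 (49 min).
Every other selection either busts 49 min or exceeds an availability limit or fails to beat 484.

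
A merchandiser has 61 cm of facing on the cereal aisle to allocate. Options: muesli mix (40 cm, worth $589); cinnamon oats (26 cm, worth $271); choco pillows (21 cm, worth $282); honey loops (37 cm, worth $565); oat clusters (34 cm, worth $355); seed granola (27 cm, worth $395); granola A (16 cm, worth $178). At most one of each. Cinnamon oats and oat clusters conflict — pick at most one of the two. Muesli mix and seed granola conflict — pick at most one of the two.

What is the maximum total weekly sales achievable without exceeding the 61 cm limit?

871

Filling by ratio: choco pillows + honey loops for 847, with 3 cm left unused.
Replace honey loops with muesli mix: the trade gains 24 net, giving 871 at 61 cm.
That's the maximum — no feasible swap from here does better than 871.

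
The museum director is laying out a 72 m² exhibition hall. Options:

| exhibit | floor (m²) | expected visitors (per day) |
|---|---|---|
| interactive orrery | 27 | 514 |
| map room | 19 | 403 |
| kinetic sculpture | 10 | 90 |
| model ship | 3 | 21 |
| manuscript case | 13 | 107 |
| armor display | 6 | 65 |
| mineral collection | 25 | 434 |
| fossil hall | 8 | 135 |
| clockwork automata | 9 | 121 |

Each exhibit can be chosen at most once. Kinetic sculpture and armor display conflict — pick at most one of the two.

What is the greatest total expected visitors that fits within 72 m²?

1351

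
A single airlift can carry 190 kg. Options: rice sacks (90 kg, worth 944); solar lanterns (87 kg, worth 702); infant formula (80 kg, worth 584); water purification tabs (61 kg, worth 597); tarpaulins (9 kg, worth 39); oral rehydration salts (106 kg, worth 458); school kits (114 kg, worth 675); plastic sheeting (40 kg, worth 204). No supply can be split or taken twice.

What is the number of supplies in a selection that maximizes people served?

Best achievable people served is 1685.
For example rice sacks + solar lanterns + tarpaulins achieves it, using 186 kg.
Any selection reaching 1685 contains exactly 3 supplies.

3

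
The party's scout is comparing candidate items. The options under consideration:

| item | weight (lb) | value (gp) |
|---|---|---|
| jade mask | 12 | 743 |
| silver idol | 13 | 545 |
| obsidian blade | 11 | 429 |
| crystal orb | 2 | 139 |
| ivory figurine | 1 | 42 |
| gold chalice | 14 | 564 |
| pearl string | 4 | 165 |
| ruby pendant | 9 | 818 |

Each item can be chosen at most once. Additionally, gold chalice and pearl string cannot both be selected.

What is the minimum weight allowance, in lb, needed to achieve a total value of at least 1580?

22

Minimise lb subject to total value ≥ 1580.
jade mask + ivory figurine + ruby pendant: 1603 value at 22 lb.
Below 22 lb the best achievable stays under 1580.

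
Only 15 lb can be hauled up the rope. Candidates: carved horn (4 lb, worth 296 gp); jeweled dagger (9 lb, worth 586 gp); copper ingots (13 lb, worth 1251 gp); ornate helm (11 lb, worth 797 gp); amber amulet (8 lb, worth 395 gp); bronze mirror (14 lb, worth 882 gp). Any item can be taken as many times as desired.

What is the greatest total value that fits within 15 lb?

1251

Copper ingots uses 13 of the 15 lb and totals 1251.
No other feasible combination exceeds 1251.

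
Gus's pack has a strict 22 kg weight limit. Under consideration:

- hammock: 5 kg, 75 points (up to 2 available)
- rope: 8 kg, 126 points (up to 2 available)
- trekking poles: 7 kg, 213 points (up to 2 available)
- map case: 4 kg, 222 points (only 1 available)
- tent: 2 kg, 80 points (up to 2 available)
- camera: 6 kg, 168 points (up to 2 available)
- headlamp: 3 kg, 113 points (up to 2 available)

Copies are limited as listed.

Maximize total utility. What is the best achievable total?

821

Ranking by ratio (utility/kg): map case 55.50, tent 40.00, headlamp 37.67, trekking poles 30.43.
Best packing: trekking poles + map case + 2×tent + 2×headlamp — 21 kg, 821 total.
No other feasible combination exceeds 821.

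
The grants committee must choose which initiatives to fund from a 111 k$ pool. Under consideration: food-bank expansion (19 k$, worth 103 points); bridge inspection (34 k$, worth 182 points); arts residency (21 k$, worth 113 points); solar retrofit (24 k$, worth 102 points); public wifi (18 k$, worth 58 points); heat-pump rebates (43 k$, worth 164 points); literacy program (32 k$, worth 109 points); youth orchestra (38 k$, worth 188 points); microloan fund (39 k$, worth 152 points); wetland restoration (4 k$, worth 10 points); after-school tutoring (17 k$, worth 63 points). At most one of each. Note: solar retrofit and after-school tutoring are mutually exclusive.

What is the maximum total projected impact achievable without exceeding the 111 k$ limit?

Density check — food-bank expansion 5.42, arts residency 5.38, bridge inspection 5.35, youth orchestra 4.95 are the best per k$.
Taking the top-ratio projects first gives food-bank expansion + bridge inspection + arts residency + solar retrofit + wetland restoration for 510 (102 k$).
Reworking the packing: bridge inspection + arts residency + youth orchestra + after-school tutoring uses 110 k$ and improves the total to 546.

546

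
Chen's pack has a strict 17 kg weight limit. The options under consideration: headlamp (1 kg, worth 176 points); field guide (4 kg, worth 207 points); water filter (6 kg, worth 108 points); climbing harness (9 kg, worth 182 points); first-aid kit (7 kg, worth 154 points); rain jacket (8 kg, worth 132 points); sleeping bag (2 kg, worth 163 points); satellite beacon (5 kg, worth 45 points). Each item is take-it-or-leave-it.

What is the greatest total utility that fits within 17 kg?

728

Taking the top-ratio items first gives headlamp + field guide + first-aid kit + sleeping bag for 700 (14 kg).
Replace first-aid kit with climbing harness: the trade gains 28 net, giving 728 at 16 kg.
Nothing else within 17 kg beats 728.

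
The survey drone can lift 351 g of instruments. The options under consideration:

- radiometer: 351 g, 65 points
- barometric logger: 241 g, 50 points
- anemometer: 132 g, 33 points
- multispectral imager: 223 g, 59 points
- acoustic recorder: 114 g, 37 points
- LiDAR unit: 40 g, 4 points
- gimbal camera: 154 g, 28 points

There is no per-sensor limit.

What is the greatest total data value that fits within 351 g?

111

By data value per g: acoustic recorder 0.32, multispectral imager 0.26, anemometer 0.25 lead.
Best packing: 3×acoustic recorder — 342 g, 111 total.
No other feasible combination exceeds 111.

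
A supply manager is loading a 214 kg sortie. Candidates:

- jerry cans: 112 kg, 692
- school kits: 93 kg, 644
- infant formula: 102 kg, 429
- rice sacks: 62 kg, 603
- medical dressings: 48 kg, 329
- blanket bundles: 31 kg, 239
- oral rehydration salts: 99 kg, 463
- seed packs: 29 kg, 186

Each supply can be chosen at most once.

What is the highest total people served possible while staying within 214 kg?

Density check — rice sacks 9.73, blanket bundles 7.71, school kits 6.92, medical dressings 6.85 are the best per kg.
Filling by ratio: school kits + rice sacks + blanket bundles for 1486, with 28 kg left unused.
Replace blanket bundles with medical dressings: the trade gains 90 net, giving 1576 at 203 kg.
The spare 11 kg is too small for any remaining supply, and no exchange beats 1576.

1576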